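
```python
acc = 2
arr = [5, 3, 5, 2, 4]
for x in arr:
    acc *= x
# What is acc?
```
Trace:
  acc=2
  acc=10, x=5
  acc=30, x=3
  acc=150, x=5
  acc=300, x=2
  acc=1200, x=4

Final answer: 1200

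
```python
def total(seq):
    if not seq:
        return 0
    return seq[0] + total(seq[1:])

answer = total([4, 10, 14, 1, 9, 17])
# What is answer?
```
Call trace:
total(seq=[4, 10, 14, 1, 9, 17])
  total(seq=[10, 14, 1, 9, 17])
    total(seq=[14, 1, 9, 17])
      total(seq=[1, 9, 17])
        total(seq=[9, 17])
          total(seq=[17])
            total(seq=[])
            -> return 0
          -> return 17
        -> return 26
      -> return 27
    -> return 41
  -> return 51
-> return 55

Final answer: 55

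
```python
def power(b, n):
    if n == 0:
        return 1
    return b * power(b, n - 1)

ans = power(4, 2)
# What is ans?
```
Call trace:
power(b=4, n=2)
  power(b=4, n=1)
    power(b=4, n=0)
    -> return 1
  -> return 4
-> return 16

Final answer: 16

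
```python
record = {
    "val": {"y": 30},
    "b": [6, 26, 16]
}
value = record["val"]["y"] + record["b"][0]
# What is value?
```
Trace:
  record={'val': {'y': 30}, 'b': [6, 26, 16]}
  record={'val': {'y': 30}, 'b': [6, 26, 16]}, value=36

Final answer: 36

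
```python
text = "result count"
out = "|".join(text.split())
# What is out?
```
Trace:
  text='result count'
  text='result count', out='result|count'

Final answer: 'result|count'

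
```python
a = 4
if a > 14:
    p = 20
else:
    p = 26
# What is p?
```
Trace:
  a=4
  a=4, p=26

Final answer: 26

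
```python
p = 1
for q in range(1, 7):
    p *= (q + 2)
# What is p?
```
Trace:
  p=1
  p=3, q=1
  p=12, q=2
  p=60, q=3
  p=360, q=4
  p=2520, q=5
  p=20160, q=6

Final answer: 20160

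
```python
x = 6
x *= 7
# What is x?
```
Trace:
  x=6
  x=42

Final answer: 42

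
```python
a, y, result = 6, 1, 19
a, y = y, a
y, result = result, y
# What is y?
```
Trace:
  a=6, y=1, result=19
  a=1, y=6, result=19
  a=1, y=19, result=6

Final answer: 19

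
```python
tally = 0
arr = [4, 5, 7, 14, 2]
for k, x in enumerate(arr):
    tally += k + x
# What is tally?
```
Trace:
  tally=0
  tally=4, k=0, x=4
  tally=10, k=1, x=5
  tally=19, k=2, x=7
  tally=36, k=3, x=14
  tally=42, k=4, x=2

Final answer: 42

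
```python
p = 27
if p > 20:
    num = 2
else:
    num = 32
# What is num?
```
Trace:
  p=27
  p=27, num=2

Final answer: 2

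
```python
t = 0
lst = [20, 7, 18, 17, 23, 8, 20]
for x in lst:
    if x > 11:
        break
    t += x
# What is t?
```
Trace:
  t=0
  t=0, x=20

Final answer: 0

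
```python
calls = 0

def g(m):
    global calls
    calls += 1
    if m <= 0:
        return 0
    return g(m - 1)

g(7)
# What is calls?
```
Call trace:
g(m=7)
  g(m=6)
    g(m=5)
      g(m=4)
        g(m=3)
          g(m=2)
            g(m=1)
              g(m=0)
              -> return 0
            -> return 0
          -> return 0
        -> return 0
      -> return 0
    -> return 0
  -> return 0
-> return 0

calls is incremented once per call. g is entered once for each m = 7, 6, 5, 4, 3, 2, 1, 0 (the m <= 0 call returns without recursing), i.e. 7 + 1 calls.
calls = 8

Final answer: 8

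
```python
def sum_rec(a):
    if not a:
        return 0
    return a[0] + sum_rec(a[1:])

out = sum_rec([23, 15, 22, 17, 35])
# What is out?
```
Call trace:
sum_rec(a=[23, 15, 22, 17, 35])
  sum_rec(a=[15, 22, 17, 35])
    sum_rec(a=[22, 17, 35])
      sum_rec(a=[17, 35])
        sum_rec(a=[35])
          sum_rec(a=[])
          -> return 0
        -> return 35
      -> return 52
    -> return 74
  -> return 89
-> return 112

Final answer: 112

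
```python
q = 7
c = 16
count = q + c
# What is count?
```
Trace:
  q=7
  q=7, c=16
  q=7, c=16, count=23

Final answer: 23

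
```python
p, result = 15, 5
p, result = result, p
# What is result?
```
Trace:
  p=15, result=5
  p=5, result=15

Final answer: 15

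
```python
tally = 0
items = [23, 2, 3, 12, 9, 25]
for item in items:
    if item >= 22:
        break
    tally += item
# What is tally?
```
Trace:
  tally=0
  tally=0, item=23

Final answer: 0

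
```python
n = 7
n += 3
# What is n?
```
Trace:
  n=7
  n=10

Final answer: 10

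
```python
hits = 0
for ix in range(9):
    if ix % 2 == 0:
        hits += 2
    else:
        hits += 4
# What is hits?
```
Trace:
  hits=0
  hits=2, ix=0
  hits=6, ix=1
  hits=8, ix=2
  hits=12, ix=3
  hits=14, ix=4
  hits=18, ix=5
  hits=20, ix=6
  hits=24, ix=7
  hits=26, ix=8

Final answer: 26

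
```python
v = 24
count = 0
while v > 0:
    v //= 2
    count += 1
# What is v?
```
Trace:
  v=24
  v=24, count=0
  v=12, count=1
  v=6, count=2
  v=3, count=3
  v=1, count=4
  v=0, count=5

Final answer: 0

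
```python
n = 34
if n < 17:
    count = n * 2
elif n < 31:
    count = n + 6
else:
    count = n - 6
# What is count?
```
Trace:
  n=34
  n=34, count=28

Final answer: 28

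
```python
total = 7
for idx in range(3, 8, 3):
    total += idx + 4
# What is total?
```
Trace:
  total=7
  total=14, idx=3
  total=24, idx=6

Final answer: 24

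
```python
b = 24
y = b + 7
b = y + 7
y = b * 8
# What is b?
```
Trace:
  b=24
  b=24, y=31
  b=38, y=31
  b=38, y=304

Final answer: 38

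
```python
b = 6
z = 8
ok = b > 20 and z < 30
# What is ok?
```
Trace:
  b=6
  b=6, z=8
  b=6, z=8, ok=False

Final answer: False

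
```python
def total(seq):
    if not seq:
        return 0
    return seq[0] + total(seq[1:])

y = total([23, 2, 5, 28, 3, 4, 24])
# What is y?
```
Call trace:
total(seq=[23, 2, 5, 28, 3, 4, 24])
  total(seq=[2, 5, 28, 3, 4, 24])
    total(seq=[5, 28, 3, 4, 24])
      total(seq=[28, 3, 4, 24])
        total(seq=[3, 4, 24])
          total(seq=[4, 24])
            total(seq=[24])
              total(seq=[])
              -> return 0
            -> return 24
          -> return 28
        -> return 31
      -> return 59
    -> return 64
  -> return 66
-> return 89

Final answer: 89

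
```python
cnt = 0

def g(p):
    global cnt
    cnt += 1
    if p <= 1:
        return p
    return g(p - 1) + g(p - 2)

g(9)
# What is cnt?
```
Call trace (a repeated sub-call is expanded the first time; later identical calls just restate its return value):
g(p=9)
  g(p=8)
    g(p=7)
      g(p=6)
        g(p=5)
          g(p=4)
            g(p=3)
              g(p=2)
                g(p=1)
                -> return 1
                g(p=0)
                -> return 0
              -> return 1
              g(p=1)
              -> return 1
            -> return 2
            g(p=2) -> return 1  (same call as traced above)
          -> return 3
          g(p=3) -> return 2  (same call as traced above)
        -> return 5
        g(p=4) -> return 3  (same call as traced above)
      -> return 8
      g(p=5) -> return 5  (same call as traced above)
    -> return 13
    g(p=6) -> return 8  (same call as traced above)
  -> return 21
  g(p=7) -> return 13  (same call as traced above)
-> return 34

cnt is incremented once per call, so count the calls in each subtree. Let C(p) = number of calls made by g(p).
C(0) = C(1) = 1 (base case, no recursion); C(p) = 1 + C(p - 1) + C(p - 2) otherwise.
C(2) = 1 + C(1) + C(0) = 1 + 1 + 1 = 3
C(3) = 1 + C(2) + C(1) = 1 + 3 + 1 = 5
C(4) = 1 + C(3) + C(2) = 1 + 5 + 3 = 9
C(5) = 1 + C(4) + C(3) = 1 + 9 + 5 = 15
C(6) = 1 + C(5) + C(4) = 1 + 15 + 9 = 25
C(7) = 1 + C(6) + C(5) = 1 + 25 + 15 = 41
C(8) = 1 + C(7) + C(6) = 1 + 41 + 25 = 67
C(9) = 1 + C(8) + C(7) = 1 + 67 + 41 = 109
cnt = C(9) = 109

Final answer: 109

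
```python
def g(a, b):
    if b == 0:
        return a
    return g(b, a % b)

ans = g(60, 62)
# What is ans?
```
Call trace:
g(a=60, b=62)
  g(a=62, b=60)
    g(a=60, b=2)
      g(a=2, b=0)
      -> return 2
    -> return 2
  -> return 2
-> return 2

Final answer: 2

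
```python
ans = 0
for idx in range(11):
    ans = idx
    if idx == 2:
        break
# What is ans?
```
Trace:
  ans=0
  ans=0, idx=0
  ans=1, idx=1
  ans=2, idx=2

Final answer: 2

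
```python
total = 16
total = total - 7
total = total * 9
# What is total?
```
Trace:
  total=16
  total=9
  total=81

Final answer: 81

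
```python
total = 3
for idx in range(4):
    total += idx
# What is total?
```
Trace:
  total=3
  total=3, idx=0
  total=4, idx=1
  total=6, idx=2
  total=9, idx=3

Final answer: 9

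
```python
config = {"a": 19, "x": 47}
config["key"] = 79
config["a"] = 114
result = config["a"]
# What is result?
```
Trace:
  config={'a': 19, 'x': 47}
  config={'a': 19, 'x': 47, 'key': 79}
  config={'a': 114, 'x': 47, 'key': 79}
  config={'a': 114, 'x': 47, 'key': 79}, result=114

Final answer: 114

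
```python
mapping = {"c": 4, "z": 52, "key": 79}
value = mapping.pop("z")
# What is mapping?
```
Trace:
  mapping={'c': 4, 'z': 52, 'key': 79}
  mapping={'c': 4, 'key': 79}, value=52

Final answer: {'c': 4, 'key': 79}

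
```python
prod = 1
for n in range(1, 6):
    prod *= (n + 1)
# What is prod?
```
Trace:
  prod=1
  prod=2, n=1
  prod=6, n=2
  prod=24, n=3
  prod=120, n=4
  prod=720, n=5

Final answer: 720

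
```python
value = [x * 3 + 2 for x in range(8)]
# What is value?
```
Trace:
  x=0
  x=1
  x=2
  x=3
  x=4
  x=5
  x=6
  x=7
  value=[2, 5, 8, 11, 14, 17, 20, 23]

Final answer: [2, 5, 8, 11, 14, 17, 20, 23]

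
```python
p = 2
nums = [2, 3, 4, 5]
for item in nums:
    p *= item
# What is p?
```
Trace:
  p=2
  p=4, item=2
  p=12, item=3
  p=48, item=4
  p=240, item=5

Final answer: 240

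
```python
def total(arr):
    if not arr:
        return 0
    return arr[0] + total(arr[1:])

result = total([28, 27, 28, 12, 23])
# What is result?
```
Call trace:
total(arr=[28, 27, 28, 12, 23])
  total(arr=[27, 28, 12, 23])
    total(arr=[28, 12, 23])
      total(arr=[12, 23])
        total(arr=[23])
          total(arr=[])
          -> return 0
        -> return 23
      -> return 35
    -> return 63
  -> return 90
-> return 118

Final answer: 118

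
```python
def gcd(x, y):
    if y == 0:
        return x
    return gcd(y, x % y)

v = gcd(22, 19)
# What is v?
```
Call trace:
gcd(x=22, y=19)
  gcd(x=19, y=3)
    gcd(x=3, y=1)
      gcd(x=1, y=0)
      -> return 1
    -> return 1
  -> return 1
-> return 1

Final answer: 1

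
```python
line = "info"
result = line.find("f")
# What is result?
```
Trace:
  line='info'
  line='info', result=2

Final answer: 2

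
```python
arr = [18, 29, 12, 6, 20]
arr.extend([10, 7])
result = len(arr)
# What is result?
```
Trace:
  arr=[18, 29, 12, 6, 20]
  arr=[18, 29, 12, 6, 20, 10, 7]
  arr=[18, 29, 12, 6, 20, 10, 7], result=7

Final answer: 7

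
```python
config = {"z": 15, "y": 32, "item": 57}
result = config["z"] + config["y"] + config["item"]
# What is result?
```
Trace:
  config={'z': 15, 'y': 32, 'item': 57}
  config={'z': 15, 'y': 32, 'item': 57}, result=104

Final answer: 104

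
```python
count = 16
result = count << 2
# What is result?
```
Trace:
  count=16
  count=16, result=64

Final answer: 64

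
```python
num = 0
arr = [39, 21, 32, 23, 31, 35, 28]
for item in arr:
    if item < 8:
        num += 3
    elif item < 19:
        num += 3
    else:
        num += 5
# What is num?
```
Trace:
  num=0
  num=5, item=39
  num=10, item=21
  num=15, item=32
  num=20, item=23
  num=25, item=31
  num=30, item=35
  num=35, item=28

Final answer: 35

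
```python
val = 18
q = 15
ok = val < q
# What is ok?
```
Trace:
  val=18
  val=18, q=15
  val=18, q=15, ok=False

Final answer: False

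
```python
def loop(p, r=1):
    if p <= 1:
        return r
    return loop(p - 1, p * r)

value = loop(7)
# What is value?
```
Call trace:
loop(p=7, r=1)
  loop(p=6, r=7)
    loop(p=5, r=42)
      loop(p=4, r=210)
        loop(p=3, r=840)
          loop(p=2, r=2520)
            loop(p=1, r=5040)
            -> return 5040
          -> return 5040
        -> return 5040
      -> return 5040
    -> return 5040
  -> return 5040
-> return 5040

Final answer: 5040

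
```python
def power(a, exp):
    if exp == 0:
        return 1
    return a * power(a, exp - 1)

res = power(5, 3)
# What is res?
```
Call trace:
power(a=5, exp=3)
  power(a=5, exp=2)
    power(a=5, exp=1)
      power(a=5, exp=0)
      -> return 1
    -> return 5
  -> return 25
-> return 125

Final answer: 125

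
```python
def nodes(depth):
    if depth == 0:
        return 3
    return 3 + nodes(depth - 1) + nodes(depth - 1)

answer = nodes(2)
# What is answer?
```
Call trace (a repeated sub-call is expanded the first time; later identical calls just restate its return value):
nodes(depth=2)
  nodes(depth=1)
    nodes(depth=0)
    -> return 3
    nodes(depth=0)
    -> return 3
  -> return 9
  nodes(depth=1) -> return 9  (same call as traced above)
-> return 21

Final answer: 21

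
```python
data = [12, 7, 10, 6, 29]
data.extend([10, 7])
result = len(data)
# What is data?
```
Trace:
  data=[12, 7, 10, 6, 29]
  data=[12, 7, 10, 6, 29, 10, 7]
  data=[12, 7, 10, 6, 29, 10, 7], result=7

Final answer: [12, 7, 10, 6, 29, 10, 7]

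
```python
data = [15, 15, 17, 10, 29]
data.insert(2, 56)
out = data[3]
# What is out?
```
Trace:
  data=[15, 15, 17, 10, 29]
  data=[15, 15, 56, 17, 10, 29]
  data=[15, 15, 56, 17, 10, 29], out=17

Final answer: 17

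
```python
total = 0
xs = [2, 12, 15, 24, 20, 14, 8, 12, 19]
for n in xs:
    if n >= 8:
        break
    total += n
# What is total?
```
Trace:
  total=0
  total=2, n=2
  total=2, n=12

Final answer: 2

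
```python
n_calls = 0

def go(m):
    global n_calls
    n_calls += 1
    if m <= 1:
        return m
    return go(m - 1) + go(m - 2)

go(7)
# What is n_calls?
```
Call trace (a repeated sub-call is expanded the first time; later identical calls just restate its return value):
go(m=7)
  go(m=6)
    go(m=5)
      go(m=4)
        go(m=3)
          go(m=2)
            go(m=1)
            -> return 1
            go(m=0)
            -> return 0
          -> return 1
          go(m=1)
          -> return 1
        -> return 2
        go(m=2) -> return 1  (same call as traced above)
      -> return 3
      go(m=3) -> return 2  (same call as traced above)
    -> return 5
    go(m=4) -> return 3  (same call as traced above)
  -> return 8
  go(m=5) -> return 5  (same call as traced above)
-> return 13

n_calls is incremented once per call, so count the calls in each subtree. Let C(m) = number of calls made by go(m).
C(0) = C(1) = 1 (base case, no recursion); C(m) = 1 + C(m - 1) + C(m - 2) otherwise.
C(2) = 1 + C(1) + C(0) = 1 + 1 + 1 = 3
C(3) = 1 + C(2) + C(1) = 1 + 3 + 1 = 5
C(4) = 1 + C(3) + C(2) = 1 + 5 + 3 = 9
C(5) = 1 + C(4) + C(3) = 1 + 9 + 5 = 15
C(6) = 1 + C(5) + C(4) = 1 + 15 + 9 = 25
C(7) = 1 + C(6) + C(5) = 1 + 25 + 15 = 41
n_calls = C(7) = 41

Final answer: 41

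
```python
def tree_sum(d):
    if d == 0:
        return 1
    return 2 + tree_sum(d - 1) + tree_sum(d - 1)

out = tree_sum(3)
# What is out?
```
Call trace (a repeated sub-call is expanded the first time; later identical calls just restate its return value):
tree_sum(d=3)
  tree_sum(d=2)
    tree_sum(d=1)
      tree_sum(d=0)
      -> return 1
      tree_sum(d=0)
      -> return 1
    -> return 4
    tree_sum(d=1) -> return 4  (same call as traced above)
  -> return 10
  tree_sum(d=2) -> return 10  (same call as traced above)
-> return 22

Final answer: 22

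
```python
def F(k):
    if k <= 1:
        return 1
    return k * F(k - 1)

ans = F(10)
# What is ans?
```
Call trace:
F(k=10)
  F(k=9)
    F(k=8)
      F(k=7)
        F(k=6)
          F(k=5)
            F(k=4)
              F(k=3)
                F(k=2)
                  F(k=1)
                  -> return 1
                -> return 2
              -> return 6
            -> return 24
          -> return 120
        -> return 720
      -> return 5040
    -> return 40320
  -> return 362880
-> return 3628800

Final answer: 3628800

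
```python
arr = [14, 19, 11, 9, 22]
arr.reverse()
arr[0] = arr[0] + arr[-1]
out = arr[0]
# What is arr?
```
Trace:
  arr=[14, 19, 11, 9, 22]
  arr=[22, 9, 11, 19, 14]
  arr=[36, 9, 11, 19, 14]
  arr=[36, 9, 11, 19, 14], out=36

Final answer: [36, 9, 11, 19, 14]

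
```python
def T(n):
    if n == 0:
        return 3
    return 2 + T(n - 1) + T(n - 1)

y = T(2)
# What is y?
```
Call trace (a repeated sub-call is expanded the first time; later identical calls just restate its return value):
T(n=2)
  T(n=1)
    T(n=0)
    -> return 3
    T(n=0)
    -> return 3
  -> return 8
  T(n=1) -> return 8  (same call as traced above)
-> return 18

Final answer: 18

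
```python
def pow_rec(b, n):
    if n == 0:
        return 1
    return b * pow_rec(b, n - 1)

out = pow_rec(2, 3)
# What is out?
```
Call trace:
pow_rec(b=2, n=3)
  pow_rec(b=2, n=2)
    pow_rec(b=2, n=1)
      pow_rec(b=2, n=0)
      -> return 1
    -> return 2
  -> return 4
-> return 8

Final answer: 8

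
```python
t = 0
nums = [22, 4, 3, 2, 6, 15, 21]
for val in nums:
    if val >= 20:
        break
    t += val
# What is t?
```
Trace:
  t=0
  t=0, val=22

Final answer: 0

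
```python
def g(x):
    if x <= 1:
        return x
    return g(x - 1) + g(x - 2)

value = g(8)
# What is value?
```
Call trace (a repeated sub-call is expanded the first time; later identical calls just restate its return value):
g(x=8)
  g(x=7)
    g(x=6)
      g(x=5)
        g(x=4)
          g(x=3)
            g(x=2)
              g(x=1)
              -> return 1
              g(x=0)
              -> return 0
            -> return 1
            g(x=1)
            -> return 1
          -> return 2
          g(x=2) -> return 1  (same call as traced above)
        -> return 3
        g(x=3) -> return 2  (same call as traced above)
      -> return 5
      g(x=4) -> return 3  (same call as traced above)
    -> return 8
    g(x=5) -> return 5  (same call as traced above)
  -> return 13
  g(x=6) -> return 8  (same call as traced above)
-> return 21

Final answer: 21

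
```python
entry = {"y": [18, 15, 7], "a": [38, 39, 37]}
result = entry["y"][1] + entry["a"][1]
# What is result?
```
Trace:
  entry={'y': [18, 15, 7], 'a': [38, 39, 37]}
  entry={'y': [18, 15, 7], 'a': [38, 39, 37]}, result=54

Final answer: 54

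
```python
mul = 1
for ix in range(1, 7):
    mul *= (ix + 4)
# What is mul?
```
Trace:
  mul=1
  mul=5, ix=1
  mul=30, ix=2
  mul=210, ix=3
  mul=1680, ix=4
  mul=15120, ix=5
  mul=151200, ix=6

Final answer: 151200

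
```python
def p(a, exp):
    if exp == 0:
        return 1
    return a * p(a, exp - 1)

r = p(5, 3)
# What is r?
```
Call trace:
p(a=5, exp=3)
  p(a=5, exp=2)
    p(a=5, exp=1)
      p(a=5, exp=0)
      -> return 1
    -> return 5
  -> return 25
-> return 125

Final answer: 125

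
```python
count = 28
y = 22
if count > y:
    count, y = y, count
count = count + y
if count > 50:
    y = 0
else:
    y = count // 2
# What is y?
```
Trace:
  count=28
  count=28, y=22
  count=22, y=28
  count=50, y=28
  count=50, y=25

Final answer: 25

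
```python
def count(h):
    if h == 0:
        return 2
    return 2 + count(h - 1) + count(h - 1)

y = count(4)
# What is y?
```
Call trace (a repeated sub-call is expanded the first time; later identical calls just restate its return value):
count(h=4)
  count(h=3)
    count(h=2)
      count(h=1)
        count(h=0)
        -> return 2
        count(h=0)
        -> return 2
      -> return 6
      count(h=1) -> return 6  (same call as traced above)
    -> return 14
    count(h=2) -> return 14  (same call as traced above)
  -> return 30
  count(h=3) -> return 30  (same call as traced above)
-> return 62

Final answer: 62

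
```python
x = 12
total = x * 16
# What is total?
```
Trace:
  x=12
  x=12, total=192

Final answer: 192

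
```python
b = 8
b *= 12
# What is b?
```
Trace:
  b=8
  b=96

Final answer: 96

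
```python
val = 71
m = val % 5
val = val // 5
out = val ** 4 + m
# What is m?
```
Trace:
  val=71
  val=71, m=1
  val=14, m=1
  val=14, m=1, out=38417

Final answer: 1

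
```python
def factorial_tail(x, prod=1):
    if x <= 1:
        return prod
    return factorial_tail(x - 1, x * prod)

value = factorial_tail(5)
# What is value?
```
Call trace:
factorial_tail(x=5, prod=1)
  factorial_tail(x=4, prod=5)
    factorial_tail(x=3, prod=20)
      factorial_tail(x=2, prod=60)
        factorial_tail(x=1, prod=120)
        -> return 120
      -> return 120
    -> return 120
  -> return 120
-> return 120

Final answer: 120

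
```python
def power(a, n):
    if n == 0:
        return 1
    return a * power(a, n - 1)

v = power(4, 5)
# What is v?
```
Call trace:
power(a=4, n=5)
  power(a=4, n=4)
    power(a=4, n=3)
      power(a=4, n=2)
        power(a=4, n=1)
          power(a=4, n=0)
          -> return 1
        -> return 4
      -> return 16
    -> return 64
  -> return 256
-> return 1024

Final answer: 1024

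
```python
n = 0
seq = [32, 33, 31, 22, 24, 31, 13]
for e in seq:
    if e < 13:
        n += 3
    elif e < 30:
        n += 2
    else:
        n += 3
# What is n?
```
Trace:
  n=0
  n=3, e=32
  n=6, e=33
  n=9, e=31
  n=11, e=22
  n=13, e=24
  n=16, e=31
  n=18, e=13

Final answer: 18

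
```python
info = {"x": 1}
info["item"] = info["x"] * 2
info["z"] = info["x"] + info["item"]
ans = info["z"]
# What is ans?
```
Trace:
  info={'x': 1}
  info={'x': 1, 'item': 2}
  info={'x': 1, 'item': 2, 'z': 3}
  info={'x': 1, 'item': 2, 'z': 3}, ans=3

Final answer: 3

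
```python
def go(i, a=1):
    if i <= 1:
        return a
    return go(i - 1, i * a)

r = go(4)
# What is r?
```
Call trace:
go(i=4, a=1)
  go(i=3, a=4)
    go(i=2, a=12)
      go(i=1, a=24)
      -> return 24
    -> return 24
  -> return 24
-> return 24

Final answer: 24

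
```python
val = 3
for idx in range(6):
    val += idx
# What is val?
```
Trace:
  val=3
  val=3, idx=0
  val=4, idx=1
  val=6, idx=2
  val=9, idx=3
  val=13, idx=4
  val=18, idx=5

Final answer: 18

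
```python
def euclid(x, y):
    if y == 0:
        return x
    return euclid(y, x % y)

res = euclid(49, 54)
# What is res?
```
Call trace:
euclid(x=49, y=54)
  euclid(x=54, y=49)
    euclid(x=49, y=5)
      euclid(x=5, y=4)
        euclid(x=4, y=1)
          euclid(x=1, y=0)
          -> return 1
        -> return 1
      -> return 1
    -> return 1
  -> return 1
-> return 1

Final answer: 1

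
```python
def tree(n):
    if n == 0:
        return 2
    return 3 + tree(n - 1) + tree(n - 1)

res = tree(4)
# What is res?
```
Call trace (a repeated sub-call is expanded the first time; later identical calls just restate its return value):
tree(n=4)
  tree(n=3)
    tree(n=2)
      tree(n=1)
        tree(n=0)
        -> return 2
        tree(n=0)
        -> return 2
      -> return 7
      tree(n=1) -> return 7  (same call as traced above)
    -> return 17
    tree(n=2) -> return 17  (same call as traced above)
  -> return 37
  tree(n=3) -> return 37  (same call as traced above)
-> return 77

Final answer: 77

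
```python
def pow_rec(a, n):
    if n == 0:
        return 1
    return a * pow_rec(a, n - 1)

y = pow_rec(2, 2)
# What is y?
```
Call trace:
pow_rec(a=2, n=2)
  pow_rec(a=2, n=1)
    pow_rec(a=2, n=0)
    -> return 1
  -> return 2
-> return 4

Final answer: 4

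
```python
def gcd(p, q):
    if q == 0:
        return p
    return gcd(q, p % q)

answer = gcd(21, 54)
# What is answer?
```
Call trace:
gcd(p=21, q=54)
  gcd(p=54, q=21)
    gcd(p=21, q=12)
      gcd(p=12, q=9)
        gcd(p=9, q=3)
          gcd(p=3, q=0)
          -> return 3
        -> return 3
      -> return 3
    -> return 3
  -> return 3
-> return 3

Final answer: 3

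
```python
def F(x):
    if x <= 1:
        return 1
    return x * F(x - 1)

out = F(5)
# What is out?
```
Call trace:
F(x=5)
  F(x=4)
    F(x=3)
      F(x=2)
        F(x=1)
        -> return 1
      -> return 2
    -> return 6
  -> return 24
-> return 120

Final answer: 120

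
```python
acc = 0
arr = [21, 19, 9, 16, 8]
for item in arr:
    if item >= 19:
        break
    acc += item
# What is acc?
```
Trace:
  acc=0
  acc=0, item=21

Final answer: 0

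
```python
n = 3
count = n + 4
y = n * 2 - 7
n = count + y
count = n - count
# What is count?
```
Trace:
  n=3
  n=3, count=7
  n=3, count=7, y=-1
  n=6, count=7, y=-1
  n=6, count=-1, y=-1

Final answer: -1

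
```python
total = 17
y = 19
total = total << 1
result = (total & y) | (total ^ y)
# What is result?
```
Trace:
  total=17
  total=17, y=19
  total=34, y=19
  total=34, y=19, result=51

Final answer: 51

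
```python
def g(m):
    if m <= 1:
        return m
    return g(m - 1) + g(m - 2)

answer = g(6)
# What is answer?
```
Call trace (a repeated sub-call is expanded the first time; later identical calls just restate its return value):
g(m=6)
  g(m=5)
    g(m=4)
      g(m=3)
        g(m=2)
          g(m=1)
          -> return 1
          g(m=0)
          -> return 0
        -> return 1
        g(m=1)
        -> return 1
      -> return 2
      g(m=2) -> return 1  (same call as traced above)
    -> return 3
    g(m=3) -> return 2  (same call as traced above)
  -> return 5
  g(m=4) -> return 3  (same call as traced above)
-> return 8

Final answer: 8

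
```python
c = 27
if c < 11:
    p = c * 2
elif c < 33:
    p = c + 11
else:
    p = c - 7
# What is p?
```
Trace:
  c=27
  c=27, p=38

Final answer: 38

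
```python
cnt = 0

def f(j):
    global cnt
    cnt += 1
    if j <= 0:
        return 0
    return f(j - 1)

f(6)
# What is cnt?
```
Call trace:
f(j=6)
  f(j=5)
    f(j=4)
      f(j=3)
        f(j=2)
          f(j=1)
            f(j=0)
            -> return 0
          -> return 0
        -> return 0
      -> return 0
    -> return 0
  -> return 0
-> return 0

cnt is incremented once per call. f is entered once for each j = 6, 5, 4, 3, 2, 1, 0 (the j <= 0 call returns without recursing), i.e. 6 + 1 calls.
cnt = 7

Final answer: 7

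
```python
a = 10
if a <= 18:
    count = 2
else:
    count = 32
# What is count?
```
Trace:
  a=10
  a=10, count=2

Final answer: 2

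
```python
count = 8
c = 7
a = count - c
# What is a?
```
Trace:
  count=8
  count=8, c=7
  count=8, c=7, a=1

Final answer: 1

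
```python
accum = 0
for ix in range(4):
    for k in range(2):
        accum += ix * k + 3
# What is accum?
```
Trace:
  accum=0
  accum=3, ix=0, k=0
  accum=6, ix=0, k=1
  accum=9, ix=1, k=0
  accum=13, ix=1, k=1
  accum=16, ix=2, k=0
  accum=21, ix=2, k=1
  accum=24, ix=3, k=0
  accum=30, ix=3, k=1

Final answer: 30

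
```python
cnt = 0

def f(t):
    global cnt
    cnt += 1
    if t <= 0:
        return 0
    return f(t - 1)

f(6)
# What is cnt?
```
Call trace:
f(t=6)
  f(t=5)
    f(t=4)
      f(t=3)
        f(t=2)
          f(t=1)
            f(t=0)
            -> return 0
          -> return 0
        -> return 0
      -> return 0
    -> return 0
  -> return 0
-> return 0

cnt is incremented once per call. f is entered once for each t = 6, 5, 4, 3, 2, 1, 0 (the t <= 0 call returns without recursing), i.e. 6 + 1 calls.
cnt = 7

Final answer: 7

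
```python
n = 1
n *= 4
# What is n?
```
Trace:
  n=1
  n=4

Final answer: 4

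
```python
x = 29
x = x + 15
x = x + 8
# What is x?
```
Trace:
  x=29
  x=44
  x=52

Final answer: 52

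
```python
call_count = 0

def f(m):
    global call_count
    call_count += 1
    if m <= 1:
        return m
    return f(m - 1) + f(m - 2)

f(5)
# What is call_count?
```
Call trace (a repeated sub-call is expanded the first time; later identical calls just restate its return value):
f(m=5)
  f(m=4)
    f(m=3)
      f(m=2)
        f(m=1)
        -> return 1
        f(m=0)
        -> return 0
      -> return 1
      f(m=1)
      -> return 1
    -> return 2
    f(m=2) -> return 1  (same call as traced above)
  -> return 3
  f(m=3) -> return 2  (same call as traced above)
-> return 5

call_count is incremented once per call, so count the calls in each subtree. Let C(m) = number of calls made by f(m).
C(0) = C(1) = 1 (base case, no recursion); C(m) = 1 + C(m - 1) + C(m - 2) otherwise.
C(2) = 1 + C(1) + C(0) = 1 + 1 + 1 = 3
C(3) = 1 + C(2) + C(1) = 1 + 3 + 1 = 5
C(4) = 1 + C(3) + C(2) = 1 + 5 + 3 = 9
C(5) = 1 + C(4) + C(3) = 1 + 9 + 5 = 15
call_count = C(5) = 15

Final answer: 15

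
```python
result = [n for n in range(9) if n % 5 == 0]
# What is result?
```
Trace:
  n=0
  n=1
  n=2
  n=3
  n=4
  n=5
  n=6
  n=7
  n=8
  result=[0, 5]

Final answer: [0, 5]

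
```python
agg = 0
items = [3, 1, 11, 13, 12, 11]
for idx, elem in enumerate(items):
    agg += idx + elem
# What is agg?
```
Trace:
  agg=0
  agg=3, idx=0, elem=3
  agg=5, idx=1, elem=1
  agg=18, idx=2, elem=11
  agg=34, idx=3, elem=13
  agg=50, idx=4, elem=12
  agg=66, idx=5, elem=11

Final answer: 66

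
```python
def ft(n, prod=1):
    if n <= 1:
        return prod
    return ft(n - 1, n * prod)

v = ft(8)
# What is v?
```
Call trace:
ft(n=8, prod=1)
  ft(n=7, prod=8)
    ft(n=6, prod=56)
      ft(n=5, prod=336)
        ft(n=4, prod=1680)
          ft(n=3, prod=6720)
            ft(n=2, prod=20160)
              ft(n=1, prod=40320)
              -> return 40320
            -> return 40320
          -> return 40320
        -> return 40320
      -> return 40320
    -> return 40320
  -> return 40320
-> return 40320

Final answer: 40320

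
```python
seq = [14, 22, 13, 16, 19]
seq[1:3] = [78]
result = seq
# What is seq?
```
Trace:
  seq=[14, 22, 13, 16, 19]
  seq=[14, 78, 16, 19]
  seq=[14, 78, 16, 19], result=[14, 78, 16, 19]

Final answer: [14, 78, 16, 19]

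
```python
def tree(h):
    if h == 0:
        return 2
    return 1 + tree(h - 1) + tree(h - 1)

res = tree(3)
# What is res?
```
Call trace (a repeated sub-call is expanded the first time; later identical calls just restate its return value):
tree(h=3)
  tree(h=2)
    tree(h=1)
      tree(h=0)
      -> return 2
      tree(h=0)
      -> return 2
    -> return 5
    tree(h=1) -> return 5  (same call as traced above)
  -> return 11
  tree(h=2) -> return 11  (same call as traced above)
-> return 23

Final answer: 23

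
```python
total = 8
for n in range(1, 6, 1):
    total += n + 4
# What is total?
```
Trace:
  total=8
  total=13, n=1
  total=19, n=2
  total=26, n=3
  total=34, n=4
  total=43, n=5

Final answer: 43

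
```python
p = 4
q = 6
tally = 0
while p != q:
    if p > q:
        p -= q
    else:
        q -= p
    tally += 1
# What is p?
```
Trace:
  p=4
  p=4, q=6
  p=4, q=6, tally=0
  p=4, q=2, tally=1
  p=2, q=2, tally=2

Final answer: 2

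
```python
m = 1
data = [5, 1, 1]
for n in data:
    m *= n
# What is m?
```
Trace:
  m=1
  m=5, n=5
  m=5, n=1
  m=5, n=1

Final answer: 5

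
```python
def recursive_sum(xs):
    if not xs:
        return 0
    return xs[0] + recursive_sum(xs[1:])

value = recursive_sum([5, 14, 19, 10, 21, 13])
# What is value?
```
Call trace:
recursive_sum(xs=[5, 14, 19, 10, 21, 13])
  recursive_sum(xs=[14, 19, 10, 21, 13])
    recursive_sum(xs=[19, 10, 21, 13])
      recursive_sum(xs=[10, 21, 13])
        recursive_sum(xs=[21, 13])
          recursive_sum(xs=[13])
            recursive_sum(xs=[])
            -> return 0
          -> return 13
        -> return 34
      -> return 44
    -> return 63
  -> return 77
-> return 82

Final answer: 82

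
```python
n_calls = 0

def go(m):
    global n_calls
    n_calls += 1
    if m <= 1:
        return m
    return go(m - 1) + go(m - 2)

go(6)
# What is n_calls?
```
Call trace (a repeated sub-call is expanded the first time; later identical calls just restate its return value):
go(m=6)
  go(m=5)
    go(m=4)
      go(m=3)
        go(m=2)
          go(m=1)
          -> return 1
          go(m=0)
          -> return 0
        -> return 1
        go(m=1)
        -> return 1
      -> return 2
      go(m=2) -> return 1  (same call as traced above)
    -> return 3
    go(m=3) -> return 2  (same call as traced above)
  -> return 5
  go(m=4) -> return 3  (same call as traced above)
-> return 8

n_calls is incremented once per call, so count the calls in each subtree. Let C(m) = number of calls made by go(m).
C(0) = C(1) = 1 (base case, no recursion); C(m) = 1 + C(m - 1) + C(m - 2) otherwise.
C(2) = 1 + C(1) + C(0) = 1 + 1 + 1 = 3
C(3) = 1 + C(2) + C(1) = 1 + 3 + 1 = 5
C(4) = 1 + C(3) + C(2) = 1 + 5 + 3 = 9
C(5) = 1 + C(4) + C(3) = 1 + 9 + 5 = 15
C(6) = 1 + C(5) + C(4) = 1 + 15 + 9 = 25
n_calls = C(6) = 25

Final answer: 25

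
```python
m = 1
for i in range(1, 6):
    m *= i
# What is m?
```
Trace:
  m=1
  m=1, i=1
  m=2, i=2
  m=6, i=3
  m=24, i=4
  m=120, i=5

Final answer: 120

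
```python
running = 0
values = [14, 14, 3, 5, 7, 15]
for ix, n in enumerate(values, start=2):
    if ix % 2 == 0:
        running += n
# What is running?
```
Trace:
  running=0
  running=14, ix=2, n=14
  running=14, ix=3, n=14
  running=17, ix=4, n=3
  running=17, ix=5, n=5
  running=24, ix=6, n=7
  running=24, ix=7, n=15

Final answer: 24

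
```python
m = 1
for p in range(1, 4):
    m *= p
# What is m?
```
Trace:
  m=1
  m=1, p=1
  m=2, p=2
  m=6, p=3

Final answer: 6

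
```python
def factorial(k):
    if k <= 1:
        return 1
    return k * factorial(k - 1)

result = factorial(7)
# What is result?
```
Call trace:
factorial(k=7)
  factorial(k=6)
    factorial(k=5)
      factorial(k=4)
        factorial(k=3)
          factorial(k=2)
            factorial(k=1)
            -> return 1
          -> return 2
        -> return 6
      -> return 24
    -> return 120
  -> return 720
-> return 5040

Final answer: 5040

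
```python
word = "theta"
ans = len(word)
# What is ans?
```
Trace:
  word='theta'
  word='theta', ans=5

Final answer: 5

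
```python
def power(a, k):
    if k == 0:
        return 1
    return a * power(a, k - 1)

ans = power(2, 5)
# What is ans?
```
Call trace:
power(a=2, k=5)
  power(a=2, k=4)
    power(a=2, k=3)
      power(a=2, k=2)
        power(a=2, k=1)
          power(a=2, k=0)
          -> return 1
        -> return 2
      -> return 4
    -> return 8
  -> return 16
-> return 32

Final answer: 32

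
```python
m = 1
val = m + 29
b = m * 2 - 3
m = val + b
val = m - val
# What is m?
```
Trace:
  m=1
  m=1, val=30
  m=1, val=30, b=-1
  m=29, val=30, b=-1
  m=29, val=-1, b=-1

Final answer: 29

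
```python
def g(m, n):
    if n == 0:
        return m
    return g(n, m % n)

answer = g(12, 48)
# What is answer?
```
Call trace:
g(m=12, n=48)
  g(m=48, n=12)
    g(m=12, n=0)
    -> return 12
  -> return 12
-> return 12

Final answer: 12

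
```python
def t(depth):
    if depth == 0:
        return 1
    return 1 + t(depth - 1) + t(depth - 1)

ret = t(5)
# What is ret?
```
Call trace (a repeated sub-call is expanded the first time; later identical calls just restate its return value):
t(depth=5)
  t(depth=4)
    t(depth=3)
      t(depth=2)
        t(depth=1)
          t(depth=0)
          -> return 1
          t(depth=0)
          -> return 1
        -> return 3
        t(depth=1) -> return 3  (same call as traced above)
      -> return 7
      t(depth=2) -> return 7  (same call as traced above)
    -> return 15
    t(depth=3) -> return 15  (same call as traced above)
  -> return 31
  t(depth=4) -> return 31  (same call as traced above)
-> return 63

Final answer: 63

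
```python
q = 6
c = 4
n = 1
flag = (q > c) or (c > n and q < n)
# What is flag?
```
Trace:
  q=6
  q=6, c=4
  q=6, c=4, n=1
  q=6, c=4, n=1, flag=True

Final answer: True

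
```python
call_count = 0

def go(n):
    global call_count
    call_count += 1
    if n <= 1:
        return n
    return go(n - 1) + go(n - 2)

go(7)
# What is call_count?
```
Call trace (a repeated sub-call is expanded the first time; later identical calls just restate its return value):
go(n=7)
  go(n=6)
    go(n=5)
      go(n=4)
        go(n=3)
          go(n=2)
            go(n=1)
            -> return 1
            go(n=0)
            -> return 0
          -> return 1
          go(n=1)
          -> return 1
        -> return 2
        go(n=2) -> return 1  (same call as traced above)
      -> return 3
      go(n=3) -> return 2  (same call as traced above)
    -> return 5
    go(n=4) -> return 3  (same call as traced above)
  -> return 8
  go(n=5) -> return 5  (same call as traced above)
-> return 13

call_count is incremented once per call, so count the calls in each subtree. Let C(n) = number of calls made by go(n).
C(0) = C(1) = 1 (base case, no recursion); C(n) = 1 + C(n - 1) + C(n - 2) otherwise.
C(2) = 1 + C(1) + C(0) = 1 + 1 + 1 = 3
C(3) = 1 + C(2) + C(1) = 1 + 3 + 1 = 5
C(4) = 1 + C(3) + C(2) = 1 + 5 + 3 = 9
C(5) = 1 + C(4) + C(3) = 1 + 9 + 5 = 15
C(6) = 1 + C(5) + C(4) = 1 + 15 + 9 = 25
C(7) = 1 + C(6) + C(5) = 1 + 25 + 15 = 41
call_count = C(7) = 41

Final answer: 41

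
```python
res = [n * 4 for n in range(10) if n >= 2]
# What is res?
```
Trace:
  n=0
  n=1
  n=2
  n=3
  n=4
  n=5
  n=6
  n=7
  n=8
  n=9
  res=[8, 12, 16, 20, 24, 28, 32, 36]

Final answer: [8, 12, 16, 20, 24, 28, 32, 36]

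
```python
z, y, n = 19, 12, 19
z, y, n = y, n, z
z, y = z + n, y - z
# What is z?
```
Trace:
  z=19, y=12, n=19
  z=12, y=19, n=19
  z=31, y=7, n=19

Final answer: 31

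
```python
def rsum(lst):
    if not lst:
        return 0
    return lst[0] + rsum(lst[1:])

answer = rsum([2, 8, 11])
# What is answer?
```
Call trace:
rsum(lst=[2, 8, 11])
  rsum(lst=[8, 11])
    rsum(lst=[11])
      rsum(lst=[])
      -> return 0
    -> return 11
  -> return 19
-> return 21

Final answer: 21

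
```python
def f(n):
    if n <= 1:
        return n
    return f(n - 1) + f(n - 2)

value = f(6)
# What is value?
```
Call trace (a repeated sub-call is expanded the first time; later identical calls just restate its return value):
f(n=6)
  f(n=5)
    f(n=4)
      f(n=3)
        f(n=2)
          f(n=1)
          -> return 1
          f(n=0)
          -> return 0
        -> return 1
        f(n=1)
        -> return 1
      -> return 2
      f(n=2) -> return 1  (same call as traced above)
    -> return 3
    f(n=3) -> return 2  (same call as traced above)
  -> return 5
  f(n=4) -> return 3  (same call as traced above)
-> return 8

Final answer: 8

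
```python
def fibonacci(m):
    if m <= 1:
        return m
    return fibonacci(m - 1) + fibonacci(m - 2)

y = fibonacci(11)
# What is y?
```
Call trace (a repeated sub-call is expanded the first time; later identical calls just restate its return value):
fibonacci(m=11)
  fibonacci(m=10)
    fibonacci(m=9)
      fibonacci(m=8)
        fibonacci(m=7)
          fibonacci(m=6)
            fibonacci(m=5)
              fibonacci(m=4)
                fibonacci(m=3)
                  fibonacci(m=2)
                    fibonacci(m=1)
                    -> return 1
                    fibonacci(m=0)
                    -> return 0
                  -> return 1
                  fibonacci(m=1)
                  -> return 1
                -> return 2
                fibonacci(m=2) -> return 1  (same call as traced above)
              -> return 3
              fibonacci(m=3) -> return 2  (same call as traced above)
            -> return 5
            fibonacci(m=4) -> return 3  (same call as traced above)
          -> return 8
          fibonacci(m=5) -> return 5  (same call as traced above)
        -> return 13
        fibonacci(m=6) -> return 8  (same call as traced above)
      -> return 21
      fibonacci(m=7) -> return 13  (same call as traced above)
    -> return 34
    fibonacci(m=8) -> return 21  (same call as traced above)
  -> return 55
  fibonacci(m=9) -> return 34  (same call as traced above)
-> return 89

Final answer: 89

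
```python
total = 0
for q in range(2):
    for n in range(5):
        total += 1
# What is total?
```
Trace:
  total=0
  total=1, q=0, n=0
  total=2, q=0, n=1
  total=3, q=0, n=2
  total=4, q=0, n=3
  total=5, q=0, n=4
  total=6, q=1, n=0
  total=7, q=1, n=1
  total=8, q=1, n=2
  total=9, q=1, n=3
  total=10, q=1, n=4

Final answer: 10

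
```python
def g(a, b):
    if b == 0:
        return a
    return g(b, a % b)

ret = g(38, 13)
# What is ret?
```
Call trace:
g(a=38, b=13)
  g(a=13, b=12)
    g(a=12, b=1)
      g(a=1, b=0)
      -> return 1
    -> return 1
  -> return 1
-> return 1

Final answer: 1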